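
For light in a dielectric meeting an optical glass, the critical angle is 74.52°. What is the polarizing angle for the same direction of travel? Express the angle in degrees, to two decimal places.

θ_B ≈ 43.94°

n₂/n₁ = sin θ_c = sin 74.52° = 0.9637.
tan θ_B equals the same ratio, so θ_B = arctan(0.9637) = 43.94°.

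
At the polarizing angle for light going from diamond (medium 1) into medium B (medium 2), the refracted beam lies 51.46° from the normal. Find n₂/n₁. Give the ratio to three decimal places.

n₂/n₁ ≈ 0.797

At Brewster incidence θ_B = 90° − θ_t = 90° − 51.46° = 38.54°.
tan θ_B = n₂/n₁, so n₂/n₁ = tan 38.54° = 0.797.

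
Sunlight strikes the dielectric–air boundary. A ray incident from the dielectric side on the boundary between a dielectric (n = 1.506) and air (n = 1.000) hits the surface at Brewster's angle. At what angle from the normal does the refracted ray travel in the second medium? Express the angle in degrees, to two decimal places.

θ_t ≈ 56.42°

θ_B = arctan(n₂/n₁) = arctan(1.000/1.506) = 33.58°.
At Brewster's angle the reflected and refracted rays are perpendicular, so θ_t = 90° − θ_B = 90° − 33.58° = 56.42°.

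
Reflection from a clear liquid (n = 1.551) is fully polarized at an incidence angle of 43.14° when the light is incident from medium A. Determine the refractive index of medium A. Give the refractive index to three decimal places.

Brewster's law: tan θ_B = n₂/n₁ (light incident in medium A, refracted into a clear liquid).
n₁ = n₂ / tan θ_B = 1.551 / tan 43.14° = 1.655.

n ≈ 1.655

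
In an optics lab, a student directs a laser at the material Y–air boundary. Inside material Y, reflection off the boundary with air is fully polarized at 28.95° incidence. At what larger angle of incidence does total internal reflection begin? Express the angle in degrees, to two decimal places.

n₂/n₁ = tan 28.95° = 0.5532; the critical angle satisfies sin θ_c = n₂/n₁.
θ_c = arcsin(0.5532) = 33.58°.

θ_c ≈ 33.58°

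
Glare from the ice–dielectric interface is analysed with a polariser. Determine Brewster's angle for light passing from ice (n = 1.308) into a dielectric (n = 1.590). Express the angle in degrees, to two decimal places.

The reflected p-component vanishes when tan θ_B = n₂/n₁.
tan θ_B = n₂/n₁ = 1.590/1.308 = 1.2156.
θ_B = arctan(1.2156) = 50.56°.

θ_B ≈ 50.56°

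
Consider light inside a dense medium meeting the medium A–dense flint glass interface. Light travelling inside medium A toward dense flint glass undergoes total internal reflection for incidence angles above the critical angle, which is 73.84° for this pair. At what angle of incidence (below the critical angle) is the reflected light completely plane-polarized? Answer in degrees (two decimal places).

sin θ_c = n₂/n₁, so n₂/n₁ = sin 73.84° = 0.9605.
Brewster: tan θ_B = n₂/n₁ = 0.9605.
θ_B = arctan(0.9605) = 43.85°.

θ_B ≈ 43.85°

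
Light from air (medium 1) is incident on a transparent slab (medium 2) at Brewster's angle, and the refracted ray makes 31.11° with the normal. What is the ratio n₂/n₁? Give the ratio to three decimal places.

At Brewster incidence θ_B = 90° − θ_t = 90° − 31.11° = 58.89°.
tan θ_B = n₂/n₁, so n₂/n₁ = tan 58.89° = 1.657.

n₂/n₁ ≈ 1.657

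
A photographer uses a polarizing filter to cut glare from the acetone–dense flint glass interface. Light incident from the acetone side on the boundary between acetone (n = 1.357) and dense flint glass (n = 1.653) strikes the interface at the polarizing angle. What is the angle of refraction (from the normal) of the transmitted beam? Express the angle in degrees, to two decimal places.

θ_t ≈ 39.38°

θ_B = arctan(n₂/n₁) = arctan(1.653/1.357) = 50.62°.
Since θ_B + θ_t = 90° at Brewster incidence, θ_t = 90° − 50.62° = 39.38°.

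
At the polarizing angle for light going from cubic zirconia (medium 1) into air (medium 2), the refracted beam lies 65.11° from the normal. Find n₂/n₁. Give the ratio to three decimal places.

At Brewster incidence θ_B = 90° − θ_t = 90° − 65.11° = 24.89°.
tan θ_B = n₂/n₁, so n₂/n₁ = tan 24.89° = 0.464.

n₂/n₁ ≈ 0.464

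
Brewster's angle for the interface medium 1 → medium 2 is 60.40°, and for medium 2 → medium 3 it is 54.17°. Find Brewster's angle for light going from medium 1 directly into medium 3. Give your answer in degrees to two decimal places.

Each Brewster angle gives a ratio: n₂/n₁ = tan 60.40° = 1.7603, n₃/n₂ = tan 54.17° = 1.3850.
Multiplying, n₃/n₁ = 1.7603 × 1.3850 = 2.4380, and θ_B(1→3) = arctan 2.4380 = 67.70°.

θ_B ≈ 67.70°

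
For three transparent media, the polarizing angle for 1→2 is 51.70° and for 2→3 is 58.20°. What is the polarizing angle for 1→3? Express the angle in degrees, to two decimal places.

θ_B ≈ 63.91°

Each Brewster angle gives a ratio: n₂/n₁ = tan 51.70° = 1.2662, n₃/n₂ = tan 58.20° = 1.6128.
So n₃/n₁ = (n₂/n₁)(n₃/n₂) = 1.2662 × 1.6128 = 2.0422.
θ_B(1→3) = arctan(2.0422) = 63.91°.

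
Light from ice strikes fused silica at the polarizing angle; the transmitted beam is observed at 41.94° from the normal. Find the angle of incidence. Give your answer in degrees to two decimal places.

θ_B ≈ 48.06°

Since the reflected and refracted rays are at right angles at the polarizing angle, θ_B + θ_t = 90°.
So θ_B = 90° − θ_t = 90° − 41.94° = 48.06°.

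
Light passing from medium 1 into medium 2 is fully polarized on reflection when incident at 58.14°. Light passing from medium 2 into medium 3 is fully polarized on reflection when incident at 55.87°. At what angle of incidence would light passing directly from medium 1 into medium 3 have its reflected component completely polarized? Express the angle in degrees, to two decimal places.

θ_B ≈ 67.16°

n₂/n₁ = tan 58.14° = 1.6091 and n₃/n₂ = tan 55.87° = 1.4753.
Multiplying, n₃/n₁ = 1.6091 × 1.4753 = 2.3739, and θ_B(1→3) = arctan 2.3739 = 67.16°.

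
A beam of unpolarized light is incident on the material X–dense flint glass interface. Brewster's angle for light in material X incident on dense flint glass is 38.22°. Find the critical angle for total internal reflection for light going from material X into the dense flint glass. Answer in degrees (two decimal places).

n₂/n₁ = tan 38.22° = 0.7875; the critical angle satisfies sin θ_c = n₂/n₁.
θ_c = arcsin(0.7875) = 51.95°.

θ_c ≈ 51.95°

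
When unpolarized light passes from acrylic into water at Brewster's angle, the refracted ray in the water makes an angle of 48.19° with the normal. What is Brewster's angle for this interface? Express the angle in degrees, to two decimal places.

Since the reflected and refracted rays are at right angles at the polarizing angle, θ_B + θ_t = 90°.
θ_B = 90° − 48.19° = 41.81°.

θ_B ≈ 41.81°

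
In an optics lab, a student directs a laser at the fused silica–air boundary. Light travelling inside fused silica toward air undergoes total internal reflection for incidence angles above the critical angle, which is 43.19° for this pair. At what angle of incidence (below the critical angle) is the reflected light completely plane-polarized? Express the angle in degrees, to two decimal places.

θ_B ≈ 34.39°

At the critical angle sin θ_c = n₂/n₁, giving n₂/n₁ = sin 43.19° = 0.6844.
Then tan θ_B = n₂/n₁ = 0.6844, so θ_B = arctan 0.6844 = 34.39°.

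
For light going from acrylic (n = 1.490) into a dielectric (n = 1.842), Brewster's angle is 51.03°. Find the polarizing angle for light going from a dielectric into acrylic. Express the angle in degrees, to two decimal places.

θ_B' ≈ 38.97°

tan θ_B' = n₁/n₂ = 1/tan θ_B, so θ_B' = 90° − θ_B.
θ_B' = 90° − 51.03° = 38.97°.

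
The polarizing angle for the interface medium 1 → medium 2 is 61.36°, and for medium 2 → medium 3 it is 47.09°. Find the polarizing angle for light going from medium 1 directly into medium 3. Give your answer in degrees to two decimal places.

θ_B ≈ 63.08°

n₂/n₁ = tan 61.36° = 1.8311 and n₃/n₂ = tan 47.09° = 1.0758.
Multiplying, n₃/n₁ = 1.8311 × 1.0758 = 1.9698, and θ_B(1→3) = arctan 1.9698 = 63.08°.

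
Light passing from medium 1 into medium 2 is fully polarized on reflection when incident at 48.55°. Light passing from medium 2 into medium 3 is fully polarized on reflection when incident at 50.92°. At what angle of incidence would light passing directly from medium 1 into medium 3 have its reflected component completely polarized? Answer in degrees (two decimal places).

θ_B ≈ 54.35°

n₂/n₁ = tan 48.55° = 1.1323 and n₃/n₂ = tan 50.92° = 1.2314.
Multiplying, n₃/n₁ = 1.1323 × 1.2314 = 1.3943, and θ_B(1→3) = arctan 1.3943 = 54.35°.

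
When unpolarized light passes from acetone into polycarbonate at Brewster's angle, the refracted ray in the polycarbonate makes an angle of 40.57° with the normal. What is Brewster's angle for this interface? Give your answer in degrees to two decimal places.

θ_B ≈ 49.43°

Brewster's condition makes the reflected and refracted beams perpendicular: θ_B + θ_t = 90°.
θ_B = 90° − 40.57° = 49.43°.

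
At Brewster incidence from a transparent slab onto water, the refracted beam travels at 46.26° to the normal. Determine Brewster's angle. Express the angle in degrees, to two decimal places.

θ_B ≈ 43.74°

At Brewster's angle the reflected and refracted rays are perpendicular, so θ_B + θ_t = 90°.
θ_B = 90° − 46.26° = 43.74°.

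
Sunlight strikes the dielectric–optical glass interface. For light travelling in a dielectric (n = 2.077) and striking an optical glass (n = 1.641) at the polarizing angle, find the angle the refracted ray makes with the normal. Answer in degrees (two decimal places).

θ_B = arctan(n₂/n₁) = arctan(1.641/2.077) = 38.31°.
The refracted ray is perpendicular to the reflected ray, so θ_t = 90° − θ_B = 51.69°.

θ_t ≈ 51.69°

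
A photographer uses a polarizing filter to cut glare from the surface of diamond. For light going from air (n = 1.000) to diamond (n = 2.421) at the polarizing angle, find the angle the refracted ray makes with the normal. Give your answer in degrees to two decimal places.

θ_B = arctan(n₂/n₁) = arctan(2.421/1.000) = 67.56°.
Since θ_B + θ_t = 90° at Brewster incidence, θ_t = 90° − 67.56° = 22.44°.

θ_t ≈ 22.44°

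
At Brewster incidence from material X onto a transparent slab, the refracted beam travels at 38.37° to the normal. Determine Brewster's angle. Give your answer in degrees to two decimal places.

Since the reflected and refracted rays are at right angles at the polarizing angle, θ_B + θ_t = 90°.
So θ_B = 90° − θ_t = 90° − 38.37° = 51.63°.

θ_B ≈ 51.63°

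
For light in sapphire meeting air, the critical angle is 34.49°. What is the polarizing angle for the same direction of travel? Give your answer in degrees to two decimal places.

θ_B ≈ 29.52°

At the critical angle sin θ_c = n₂/n₁, giving n₂/n₁ = sin 34.49° = 0.5663.
Then tan θ_B = n₂/n₁ = 0.5663, so θ_B = arctan 0.5663 = 29.52°.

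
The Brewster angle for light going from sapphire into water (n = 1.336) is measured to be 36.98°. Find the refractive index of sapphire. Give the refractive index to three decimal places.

Brewster's law: tan θ_B = n₂/n₁ (light incident in sapphire, refracted into water).
n₁ = n₂ / tan θ_B = 1.336 / tan 36.98° = 1.774.

n ≈ 1.774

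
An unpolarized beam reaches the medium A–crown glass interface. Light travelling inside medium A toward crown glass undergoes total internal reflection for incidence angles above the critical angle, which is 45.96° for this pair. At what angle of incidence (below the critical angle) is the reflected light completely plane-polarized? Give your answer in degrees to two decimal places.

At the critical angle sin θ_c = n₂/n₁, giving n₂/n₁ = sin 45.96° = 0.7189.
Then tan θ_B = n₂/n₁ = 0.7189, so θ_B = arctan 0.7189 = 35.71°.

θ_B ≈ 35.71°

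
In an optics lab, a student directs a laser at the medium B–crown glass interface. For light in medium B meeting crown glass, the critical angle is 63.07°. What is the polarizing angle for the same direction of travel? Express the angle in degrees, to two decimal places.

θ_B ≈ 41.72°

At the critical angle sin θ_c = n₂/n₁, giving n₂/n₁ = sin 63.07° = 0.8916.
Then tan θ_B = n₂/n₁ = 0.8916, so θ_B = arctan 0.8916 = 41.72°.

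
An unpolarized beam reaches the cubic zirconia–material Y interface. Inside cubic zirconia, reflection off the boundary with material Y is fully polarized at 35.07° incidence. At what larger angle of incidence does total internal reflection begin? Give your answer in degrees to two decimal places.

From Brewster, n₂/n₁ = tan θ_B = tan 35.07° = 0.7020.
Then sin θ_c = n₂/n₁ = 0.7020, so θ_c = arcsin 0.7020 = 44.59°.

θ_c ≈ 44.59°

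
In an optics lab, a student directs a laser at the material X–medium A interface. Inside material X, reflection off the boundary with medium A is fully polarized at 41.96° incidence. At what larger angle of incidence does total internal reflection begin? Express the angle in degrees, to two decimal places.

θ_c ≈ 64.05°

From Brewster, n₂/n₁ = tan θ_B = tan 41.96° = 0.8991.
Then sin θ_c = n₂/n₁ = 0.8991, so θ_c = arcsin 0.8991 = 64.05°.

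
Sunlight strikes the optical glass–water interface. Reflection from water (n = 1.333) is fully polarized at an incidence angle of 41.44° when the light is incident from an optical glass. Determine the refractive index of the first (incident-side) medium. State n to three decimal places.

Brewster's law: tan θ_B = n₂/n₁ (light incident in an optical glass, refracted into water).
n₁ = n₂ / tan θ_B = 1.333 / tan 41.44° = 1.510.

n ≈ 1.510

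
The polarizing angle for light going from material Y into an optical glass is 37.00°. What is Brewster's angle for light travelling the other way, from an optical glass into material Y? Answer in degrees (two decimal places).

The two Brewster angles are complementary: θ_B' = 90° − θ_B = 90° − 37.00° = 53.00°.

θ_B' ≈ 53.00°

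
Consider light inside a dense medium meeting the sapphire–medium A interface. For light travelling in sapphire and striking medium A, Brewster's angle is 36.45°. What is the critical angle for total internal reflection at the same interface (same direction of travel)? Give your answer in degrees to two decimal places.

θ_c ≈ 47.61°

n₂/n₁ = tan 36.45° = 0.7386; the critical angle satisfies sin θ_c = n₂/n₁.
θ_c = arcsin(0.7386) = 47.61°.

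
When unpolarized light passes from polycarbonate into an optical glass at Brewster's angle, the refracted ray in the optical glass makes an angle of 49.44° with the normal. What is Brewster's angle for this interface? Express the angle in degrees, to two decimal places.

θ_B ≈ 40.56°

Since the reflected and refracted rays are at right angles at the polarizing angle, θ_B + θ_t = 90°.
θ_B = 90° − 49.44° = 40.56°.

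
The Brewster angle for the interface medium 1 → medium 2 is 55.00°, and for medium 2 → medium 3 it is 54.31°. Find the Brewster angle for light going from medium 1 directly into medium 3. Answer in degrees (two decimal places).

tan θ_B(1→2) = n₂/n₁ = tan 55.00° = 1.4281.
tan θ_B(2→3) = n₃/n₂ = tan 54.31° = 1.3922.
Multiplying, n₃/n₁ = 1.4281 × 1.3922 = 1.9882, and θ_B(1→3) = arctan 1.9882 = 63.30°.

θ_B ≈ 63.30°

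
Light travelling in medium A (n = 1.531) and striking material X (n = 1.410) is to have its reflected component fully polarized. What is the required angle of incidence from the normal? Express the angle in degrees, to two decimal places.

Brewster's condition: tan θ_B = n₂/n₁ = 1.410/1.531 = 0.9210.
θ_B = arctan(0.9210) = 42.64°.

θ_B ≈ 42.64°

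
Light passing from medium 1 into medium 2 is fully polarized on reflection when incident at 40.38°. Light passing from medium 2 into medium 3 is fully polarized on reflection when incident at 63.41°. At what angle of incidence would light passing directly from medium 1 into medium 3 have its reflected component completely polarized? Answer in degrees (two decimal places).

tan θ_B(1→2) = n₂/n₁ = tan 40.38° = 0.8505.
tan θ_B(2→3) = n₃/n₂ = tan 63.41° = 1.9978.
Multiplying, n₃/n₁ = 0.8505 × 1.9978 = 1.6991, and θ_B(1→3) = arctan 1.6991 = 59.52°.

θ_B ≈ 59.52°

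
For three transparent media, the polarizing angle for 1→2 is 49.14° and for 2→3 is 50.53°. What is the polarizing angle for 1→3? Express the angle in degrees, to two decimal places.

tan θ_B(1→2) = n₂/n₁ = tan 49.14° = 1.1561.
tan θ_B(2→3) = n₃/n₂ = tan 50.53° = 1.2144.
Multiplying, n₃/n₁ = 1.1561 × 1.2144 = 1.4039, and θ_B(1→3) = arctan 1.4039 = 54.54°.

θ_B ≈ 54.54°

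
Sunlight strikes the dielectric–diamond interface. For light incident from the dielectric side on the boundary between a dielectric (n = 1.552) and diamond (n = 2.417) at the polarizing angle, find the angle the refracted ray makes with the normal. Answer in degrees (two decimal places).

First find Brewster's angle: tan θ_B = 2.417/1.552 = 1.5573, giving θ_B = 57.29°.
Since θ_B + θ_t = 90° at Brewster incidence, θ_t = 90° − 57.29° = 32.71°.

θ_t ≈ 32.71°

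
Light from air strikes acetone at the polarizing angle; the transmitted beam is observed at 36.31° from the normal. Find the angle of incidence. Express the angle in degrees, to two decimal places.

θ_B ≈ 53.69°

At Brewster's angle the reflected and refracted rays are perpendicular, so θ_B + θ_t = 90°.
θ_B = 90° − 36.31° = 53.69°.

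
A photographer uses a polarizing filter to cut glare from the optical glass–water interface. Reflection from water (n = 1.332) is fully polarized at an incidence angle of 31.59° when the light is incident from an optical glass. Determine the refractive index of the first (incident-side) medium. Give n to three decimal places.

n ≈ 2.166

Full polarization of the reflected beam means tan θ_B = n₂/n₁, where n₁ is the incident medium (an optical glass).
n₁ = n₂ / tan θ_B = 1.332 / tan 31.59° = 2.166.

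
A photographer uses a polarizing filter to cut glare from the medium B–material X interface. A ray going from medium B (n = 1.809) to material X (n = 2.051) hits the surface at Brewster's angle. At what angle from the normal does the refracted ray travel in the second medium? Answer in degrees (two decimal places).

θ_t ≈ 41.41°

θ_B = arctan(n₂/n₁) = arctan(2.051/1.809) = 48.59°.
The refracted ray is perpendicular to the reflected ray, so θ_t = 90° − θ_B = 41.41°.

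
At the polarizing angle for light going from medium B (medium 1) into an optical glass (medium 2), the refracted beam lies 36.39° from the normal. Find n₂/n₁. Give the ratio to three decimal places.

At Brewster incidence θ_B = 90° − θ_t = 90° − 36.39° = 53.61°.
tan θ_B = n₂/n₁, so n₂/n₁ = tan 53.61° = 1.357.

n₂/n₁ ≈ 1.357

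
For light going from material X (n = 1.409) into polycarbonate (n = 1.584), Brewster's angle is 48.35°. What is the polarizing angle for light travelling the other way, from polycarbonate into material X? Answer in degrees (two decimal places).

Reversing the direction swaps n₁ and n₂, so tan θ_B' = 1/tan θ_B and θ_B' = 90° − θ_B.
Hence θ_B' = 90° − 48.35° = 41.65°.

θ_B' ≈ 41.65°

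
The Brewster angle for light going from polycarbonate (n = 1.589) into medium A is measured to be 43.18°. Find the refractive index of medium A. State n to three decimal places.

Full polarization of the reflected beam means tan θ_B = n₂/n₁, where n₁ is the incident medium (polycarbonate).
n₂ = n₁ tan θ_B = 1.589 × tan 43.18° = 1.491.

n ≈ 1.491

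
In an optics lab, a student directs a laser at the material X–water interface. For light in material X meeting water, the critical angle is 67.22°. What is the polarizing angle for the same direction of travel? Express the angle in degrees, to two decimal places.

θ_B ≈ 42.68°

At the critical angle sin θ_c = n₂/n₁, giving n₂/n₁ = sin 67.22° = 0.9220.
Then tan θ_B = n₂/n₁ = 0.9220, so θ_B = arctan 0.9220 = 42.68°.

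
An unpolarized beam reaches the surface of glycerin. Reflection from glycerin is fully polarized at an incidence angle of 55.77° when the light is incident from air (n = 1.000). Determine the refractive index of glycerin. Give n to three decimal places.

Full polarization of the reflected beam means tan θ_B = n₂/n₁, where n₁ is the incident medium (air).
n₂ = n₁ tan θ_B = 1.000 × tan 55.77° = 1.470.

n ≈ 1.470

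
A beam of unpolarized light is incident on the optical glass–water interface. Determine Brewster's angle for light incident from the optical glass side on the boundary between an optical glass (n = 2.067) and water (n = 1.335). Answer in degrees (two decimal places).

θ_B ≈ 32.86°

Here n₂/n₁ = 1.335/2.067 = 0.6459, and Brewster's law gives tan θ_B = n₂/n₁. Taking the arctangent, θ_B = 32.86°.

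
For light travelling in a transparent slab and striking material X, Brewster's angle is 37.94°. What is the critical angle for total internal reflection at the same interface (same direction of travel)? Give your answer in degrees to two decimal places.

n₂/n₁ = tan 37.94° = 0.7796; the critical angle satisfies sin θ_c = n₂/n₁.
θ_c = arcsin(0.7796) = 51.22°.

θ_c ≈ 51.22°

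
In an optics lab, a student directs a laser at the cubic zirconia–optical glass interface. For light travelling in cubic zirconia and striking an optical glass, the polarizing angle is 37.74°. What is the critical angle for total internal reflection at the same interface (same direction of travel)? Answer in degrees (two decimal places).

n₂/n₁ = tan 37.74° = 0.7740; the critical angle satisfies sin θ_c = n₂/n₁.
θ_c = arcsin(0.7740) = 50.71°.

θ_c ≈ 50.71°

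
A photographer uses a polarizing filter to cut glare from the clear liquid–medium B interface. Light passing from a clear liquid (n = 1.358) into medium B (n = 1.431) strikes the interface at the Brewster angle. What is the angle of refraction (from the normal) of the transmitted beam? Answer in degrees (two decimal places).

θ_t ≈ 43.50°

First find Brewster's angle: tan θ_B = 1.431/1.358 = 1.0538, giving θ_B = 46.50°.
The refracted ray is perpendicular to the reflected ray, so θ_t = 90° − θ_B = 43.50°.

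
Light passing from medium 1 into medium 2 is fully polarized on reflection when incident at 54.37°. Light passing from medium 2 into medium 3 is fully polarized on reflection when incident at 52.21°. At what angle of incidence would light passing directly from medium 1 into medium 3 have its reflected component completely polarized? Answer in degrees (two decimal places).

tan θ_B(1→2) = n₂/n₁ = tan 54.37° = 1.3952.
tan θ_B(2→3) = n₃/n₂ = tan 52.21° = 1.2897.
Multiplying, n₃/n₁ = 1.3952 × 1.2897 = 1.7994, and θ_B(1→3) = arctan 1.7994 = 60.94°.

θ_B ≈ 60.94°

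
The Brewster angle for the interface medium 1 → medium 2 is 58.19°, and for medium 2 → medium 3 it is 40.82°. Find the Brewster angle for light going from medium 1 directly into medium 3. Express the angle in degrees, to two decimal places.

θ_B ≈ 54.32°

tan θ_B(1→2) = n₂/n₁ = tan 58.19° = 1.6122.
tan θ_B(2→3) = n₃/n₂ = tan 40.82° = 0.8638.
n₃/n₁ = 1.3926. Then tan θ_B(1→3) = n₃/n₁, so θ_B(1→3) = arctan(1.3926) = 54.32°.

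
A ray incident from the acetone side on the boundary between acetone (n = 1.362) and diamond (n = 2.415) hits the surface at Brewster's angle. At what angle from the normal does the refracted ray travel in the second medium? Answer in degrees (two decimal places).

θ_t ≈ 29.42°

θ_B = arctan(n₂/n₁) = arctan(2.415/1.362) = 60.58°.
The refracted ray is perpendicular to the reflected ray, so θ_t = 90° − θ_B = 29.42°.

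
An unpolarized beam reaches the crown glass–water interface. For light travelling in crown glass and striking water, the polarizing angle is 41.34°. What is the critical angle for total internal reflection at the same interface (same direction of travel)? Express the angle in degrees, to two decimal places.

θ_c ≈ 61.61°

From Brewster, n₂/n₁ = tan θ_B = tan 41.34° = 0.8798.
Then sin θ_c = n₂/n₁ = 0.8798, so θ_c = arcsin 0.8798 = 61.61°.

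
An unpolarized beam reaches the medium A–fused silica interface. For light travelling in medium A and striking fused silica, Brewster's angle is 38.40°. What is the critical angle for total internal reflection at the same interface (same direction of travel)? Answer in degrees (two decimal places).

tan θ_B = n₂/n₁ = tan 38.40° = 0.7926.
Total internal reflection: sin θ_c = n₂/n₁ = 0.7926.
θ_c = arcsin(0.7926) = 52.43°.

θ_c ≈ 52.43°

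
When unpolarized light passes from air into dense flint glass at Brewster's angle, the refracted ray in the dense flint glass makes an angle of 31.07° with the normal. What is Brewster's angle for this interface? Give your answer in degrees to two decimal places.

At Brewster's angle the reflected and refracted rays are perpendicular, so θ_B + θ_t = 90°.
So θ_B = 90° − θ_t = 90° − 31.07° = 58.93°.

θ_B ≈ 58.93°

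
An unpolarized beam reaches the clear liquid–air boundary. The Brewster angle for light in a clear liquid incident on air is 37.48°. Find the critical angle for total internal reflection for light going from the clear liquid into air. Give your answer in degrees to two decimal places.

tan θ_B = n₂/n₁ = tan 37.48° = 0.7668.
Total internal reflection: sin θ_c = n₂/n₁ = 0.7668.
θ_c = arcsin(0.7668) = 50.06°.

θ_c ≈ 50.06°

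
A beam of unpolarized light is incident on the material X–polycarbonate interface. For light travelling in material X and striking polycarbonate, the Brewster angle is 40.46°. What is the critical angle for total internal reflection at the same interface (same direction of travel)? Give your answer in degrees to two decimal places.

θ_c ≈ 58.53°

From Brewster, n₂/n₁ = tan θ_B = tan 40.46° = 0.8529.
Then sin θ_c = n₂/n₁ = 0.8529, so θ_c = arcsin 0.8529 = 58.53°.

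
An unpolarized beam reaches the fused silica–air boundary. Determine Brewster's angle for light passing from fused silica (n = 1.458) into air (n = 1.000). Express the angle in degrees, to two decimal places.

The reflected p-component vanishes when tan θ_B = n₂/n₁.
Here n₂/n₁ = 1.000/1.458 = 0.6859, and Brewster's law gives tan θ_B = n₂/n₁.
θ_B = arctan(0.6859) = 34.45°.

θ_B ≈ 34.45°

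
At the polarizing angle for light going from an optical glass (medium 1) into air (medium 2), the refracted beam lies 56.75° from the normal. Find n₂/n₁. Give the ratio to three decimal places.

n₂/n₁ ≈ 0.656

At Brewster incidence θ_B = 90° − θ_t = 90° − 56.75° = 33.25°.
tan θ_B = n₂/n₁, so n₂/n₁ = tan 33.25° = 0.656.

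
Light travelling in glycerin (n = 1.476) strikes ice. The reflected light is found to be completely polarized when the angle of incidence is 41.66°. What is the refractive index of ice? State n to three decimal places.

n ≈ 1.313

At Brewster's angle, tan θ_B = n₂/n₁ with n₁ on the incident side (glycerin) and n₂ on the transmitted side (ice).
n₂ = n₁ tan θ_B = 1.476 × tan 41.66° = 1.313.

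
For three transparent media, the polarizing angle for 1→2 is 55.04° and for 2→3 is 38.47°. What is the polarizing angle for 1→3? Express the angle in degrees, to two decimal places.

θ_B ≈ 48.65°

tan θ_B(1→2) = n₂/n₁ = tan 55.04° = 1.4303.
tan θ_B(2→3) = n₃/n₂ = tan 38.47° = 0.7946.
Multiplying, n₃/n₁ = 1.4303 × 0.7946 = 1.1365, and θ_B(1→3) = arctan 1.1365 = 48.65°.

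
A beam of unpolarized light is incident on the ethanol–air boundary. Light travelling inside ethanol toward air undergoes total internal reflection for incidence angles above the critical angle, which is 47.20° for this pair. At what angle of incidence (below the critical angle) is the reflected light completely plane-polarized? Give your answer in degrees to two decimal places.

n₂/n₁ = sin θ_c = sin 47.20° = 0.7337.
tan θ_B equals the same ratio, so θ_B = arctan(0.7337) = 36.27°.

θ_B ≈ 36.27°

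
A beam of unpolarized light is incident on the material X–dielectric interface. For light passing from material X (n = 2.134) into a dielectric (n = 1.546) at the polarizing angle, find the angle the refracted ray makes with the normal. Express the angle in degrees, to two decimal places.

θ_t ≈ 54.08°

θ_B = arctan(n₂/n₁) = arctan(1.546/2.134) = 35.92°.
The refracted ray is perpendicular to the reflected ray, so θ_t = 90° − θ_B = 54.08°.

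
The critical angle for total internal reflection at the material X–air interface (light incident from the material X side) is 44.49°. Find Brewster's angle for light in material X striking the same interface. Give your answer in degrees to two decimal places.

θ_B ≈ 35.02°

sin θ_c = n₂/n₁, so n₂/n₁ = sin 44.49° = 0.7008.
Brewster: tan θ_B = n₂/n₁ = 0.7008.
θ_B = arctan(0.7008) = 35.02°.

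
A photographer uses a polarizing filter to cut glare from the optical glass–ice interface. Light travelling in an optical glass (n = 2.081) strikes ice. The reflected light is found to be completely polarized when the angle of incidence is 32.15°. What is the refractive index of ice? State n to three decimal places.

At the polarizing angle, tan θ_B = n₂/n₁ with n₁ on the incident side (an optical glass) and n₂ on the transmitted side (ice).
n₂ = n₁ tan θ_B = 2.081 × tan 32.15° = 1.308.

n ≈ 1.308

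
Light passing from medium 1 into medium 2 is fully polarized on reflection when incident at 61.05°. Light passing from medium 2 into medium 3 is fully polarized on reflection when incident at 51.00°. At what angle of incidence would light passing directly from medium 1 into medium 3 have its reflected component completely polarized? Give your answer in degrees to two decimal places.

θ_B ≈ 65.87°

n₂/n₁ = tan 61.05° = 1.8078 and n₃/n₂ = tan 51.00° = 1.2349.
n₃/n₁ = 2.2324. Then tan θ_B(1→3) = n₃/n₁, so θ_B(1→3) = arctan(2.2324) = 65.87°.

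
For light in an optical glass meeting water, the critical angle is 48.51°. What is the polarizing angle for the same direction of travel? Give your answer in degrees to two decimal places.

n₂/n₁ = sin θ_c = sin 48.51° = 0.7491.
tan θ_B equals the same ratio, so θ_B = arctan(0.7491) = 36.84°.

θ_B ≈ 36.84°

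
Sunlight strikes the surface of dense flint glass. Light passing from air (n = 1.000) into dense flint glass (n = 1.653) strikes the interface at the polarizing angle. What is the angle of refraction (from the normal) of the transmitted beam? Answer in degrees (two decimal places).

θ_B = arctan(n₂/n₁) = arctan(1.653/1.000) = 58.83°.
The refracted ray is perpendicular to the reflected ray, so θ_t = 90° − θ_B = 31.17°.

θ_t ≈ 31.17°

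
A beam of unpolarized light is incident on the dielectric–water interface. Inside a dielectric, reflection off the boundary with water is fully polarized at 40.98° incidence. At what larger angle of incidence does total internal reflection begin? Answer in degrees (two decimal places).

From Brewster, n₂/n₁ = tan θ_B = tan 40.98° = 0.8687.
Then sin θ_c = n₂/n₁ = 0.8687, so θ_c = arcsin 0.8687 = 60.30°.

θ_c ≈ 60.30°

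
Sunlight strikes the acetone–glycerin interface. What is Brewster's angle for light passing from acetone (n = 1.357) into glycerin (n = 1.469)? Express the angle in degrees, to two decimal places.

tan θ_B = n₂/n₁ = 1.469/1.357 = 1.0825.
θ_B = arctan(1.0825) = 47.27°.

θ_B ≈ 47.27°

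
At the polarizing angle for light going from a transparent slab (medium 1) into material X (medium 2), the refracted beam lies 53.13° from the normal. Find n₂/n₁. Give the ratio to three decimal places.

θ_B + θ_t = 90°, so θ_B = 90° − 53.13° = 36.87°.
tan θ_B = n₂/n₁, so n₂/n₁ = tan 36.87° = 0.750.

n₂/n₁ ≈ 0.750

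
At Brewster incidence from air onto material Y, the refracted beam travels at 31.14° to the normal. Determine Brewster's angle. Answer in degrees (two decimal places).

θ_B ≈ 58.86°

At Brewster's angle the reflected and refracted rays are perpendicular, so θ_B + θ_t = 90°.
So θ_B = 90° − θ_t = 90° − 31.14° = 58.86°.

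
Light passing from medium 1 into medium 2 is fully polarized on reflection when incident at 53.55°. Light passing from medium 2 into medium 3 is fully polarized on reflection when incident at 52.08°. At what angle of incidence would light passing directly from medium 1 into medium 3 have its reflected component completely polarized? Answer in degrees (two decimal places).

Each Brewster angle gives a ratio: n₂/n₁ = tan 53.55° = 1.3539, n₃/n₂ = tan 52.08° = 1.2836.
So n₃/n₁ = (n₂/n₁)(n₃/n₂) = 1.3539 × 1.2836 = 1.7379.
θ_B(1→3) = arctan(1.7379) = 60.08°.

θ_B ≈ 60.08°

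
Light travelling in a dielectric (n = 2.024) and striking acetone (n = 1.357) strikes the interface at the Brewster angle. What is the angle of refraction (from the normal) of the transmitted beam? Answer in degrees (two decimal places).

First find Brewster's angle: tan θ_B = 1.357/2.024 = 0.6705, giving θ_B = 33.84°.
At Brewster's angle the reflected and refracted rays are perpendicular, so θ_t = 90° − θ_B = 90° − 33.84° = 56.16°.

θ_t ≈ 56.16°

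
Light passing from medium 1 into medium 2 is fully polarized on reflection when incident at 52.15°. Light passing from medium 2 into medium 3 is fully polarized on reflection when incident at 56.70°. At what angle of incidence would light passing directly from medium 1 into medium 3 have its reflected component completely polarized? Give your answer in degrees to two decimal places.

tan θ_B(1→2) = n₂/n₁ = tan 52.15° = 1.2869.
tan θ_B(2→3) = n₃/n₂ = tan 56.70° = 1.5224.
So n₃/n₁ = (n₂/n₁)(n₃/n₂) = 1.2869 × 1.5224 = 1.9591.
θ_B(1→3) = arctan(1.9591) = 62.96°.

θ_B ≈ 62.96°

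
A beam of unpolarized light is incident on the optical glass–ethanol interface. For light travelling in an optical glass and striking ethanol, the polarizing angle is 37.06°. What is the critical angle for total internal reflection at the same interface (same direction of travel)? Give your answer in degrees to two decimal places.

θ_c ≈ 49.04°

n₂/n₁ = tan 37.06° = 0.7552; the critical angle satisfies sin θ_c = n₂/n₁.
θ_c = arcsin(0.7552) = 49.04°.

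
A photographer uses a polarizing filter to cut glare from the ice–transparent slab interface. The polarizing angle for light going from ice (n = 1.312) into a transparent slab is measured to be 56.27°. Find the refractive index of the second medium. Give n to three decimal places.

Full polarization of the reflected beam means tan θ_B = n₂/n₁, where n₁ is the incident medium (ice).
n₂ = n₁ tan θ_B = 1.312 × tan 56.27° = 1.965.

n ≈ 1.965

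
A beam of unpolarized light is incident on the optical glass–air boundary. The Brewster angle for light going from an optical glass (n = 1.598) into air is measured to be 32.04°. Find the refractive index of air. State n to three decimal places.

n ≈ 1.000

At the Brewster angle, tan θ_B = n₂/n₁ with n₁ on the incident side (an optical glass) and n₂ on the transmitted side (air).
n₂ = n₁ tan θ_B = 1.598 × tan 32.04° = 1.000.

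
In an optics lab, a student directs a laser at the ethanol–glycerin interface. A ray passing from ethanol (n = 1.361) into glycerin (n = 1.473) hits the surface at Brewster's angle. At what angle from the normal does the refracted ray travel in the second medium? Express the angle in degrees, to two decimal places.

First find Brewster's angle: tan θ_B = 1.473/1.361 = 1.0823, giving θ_B = 47.26°.
The refracted ray is perpendicular to the reflected ray, so θ_t = 90° − θ_B = 42.74°.

θ_t ≈ 42.74°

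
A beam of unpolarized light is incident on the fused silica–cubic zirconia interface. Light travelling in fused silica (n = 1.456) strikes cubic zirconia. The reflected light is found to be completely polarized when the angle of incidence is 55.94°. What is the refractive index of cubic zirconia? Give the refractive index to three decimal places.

n ≈ 2.154

Full polarization of the reflected beam means tan θ_B = n₂/n₁, where n₁ is the incident medium (fused silica).
n₂ = n₁ tan θ_B = 1.456 × tan 55.94° = 2.154.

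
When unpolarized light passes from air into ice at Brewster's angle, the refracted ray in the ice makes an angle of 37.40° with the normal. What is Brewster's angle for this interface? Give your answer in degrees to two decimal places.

At Brewster's angle the reflected and refracted rays are perpendicular, so θ_B + θ_t = 90°.
θ_B = 90° − 37.40° = 52.60°.

θ_B ≈ 52.60°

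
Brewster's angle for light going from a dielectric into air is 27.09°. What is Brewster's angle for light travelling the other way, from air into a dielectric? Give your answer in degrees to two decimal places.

θ_B' ≈ 62.91°

The two Brewster angles are complementary: θ_B' = 90° − θ_B = 90° − 27.09° = 62.91°.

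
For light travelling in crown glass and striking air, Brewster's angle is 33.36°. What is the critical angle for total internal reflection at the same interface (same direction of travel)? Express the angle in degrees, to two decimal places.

θ_c ≈ 41.18°

From Brewster, n₂/n₁ = tan θ_B = tan 33.36° = 0.6584.
Then sin θ_c = n₂/n₁ = 0.6584, so θ_c = arcsin 0.6584 = 41.18°.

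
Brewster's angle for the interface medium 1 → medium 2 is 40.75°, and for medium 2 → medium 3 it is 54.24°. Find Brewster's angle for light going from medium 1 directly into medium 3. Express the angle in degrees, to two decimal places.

tan θ_B(1→2) = n₂/n₁ = tan 40.75° = 0.8617.
tan θ_B(2→3) = n₃/n₂ = tan 54.24° = 1.3886.
Multiplying, n₃/n₁ = 0.8617 × 1.3886 = 1.1965, and θ_B(1→3) = arctan 1.1965 = 50.11°.

θ_B ≈ 50.11°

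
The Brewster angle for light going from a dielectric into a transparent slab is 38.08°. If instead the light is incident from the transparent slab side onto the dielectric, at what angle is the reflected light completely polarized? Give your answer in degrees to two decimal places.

The two Brewster angles are complementary: θ_B' = 90° − θ_B = 90° − 38.08° = 51.92°.

θ_B' ≈ 51.92°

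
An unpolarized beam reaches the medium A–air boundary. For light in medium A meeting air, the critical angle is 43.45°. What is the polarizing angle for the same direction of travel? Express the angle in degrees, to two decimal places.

θ_B ≈ 34.52°

At the critical angle sin θ_c = n₂/n₁, giving n₂/n₁ = sin 43.45° = 0.6877.
Then tan θ_B = n₂/n₁ = 0.6877, so θ_B = arctan 0.6877 = 34.52°.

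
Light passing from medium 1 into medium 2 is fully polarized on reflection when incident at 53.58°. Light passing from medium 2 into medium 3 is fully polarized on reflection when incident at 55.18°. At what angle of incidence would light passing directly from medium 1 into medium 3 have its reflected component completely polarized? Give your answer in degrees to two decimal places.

n₂/n₁ = tan 53.58° = 1.3554 and n₃/n₂ = tan 55.18° = 1.4377.
n₃/n₁ = 1.9487. Then tan θ_B(1→3) = n₃/n₁, so θ_B(1→3) = arctan(1.9487) = 62.83°.

θ_B ≈ 62.83°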